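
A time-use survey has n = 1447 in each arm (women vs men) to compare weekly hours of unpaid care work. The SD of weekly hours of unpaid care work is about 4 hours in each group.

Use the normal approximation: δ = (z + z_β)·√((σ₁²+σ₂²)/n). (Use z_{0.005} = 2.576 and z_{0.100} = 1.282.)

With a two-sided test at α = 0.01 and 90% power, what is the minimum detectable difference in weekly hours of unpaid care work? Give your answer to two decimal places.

Minimum detectable difference ≈ 0.57 hours

δ = (z_{α/2} + z_β) · √((σ₁²+σ₂²)/n)
  = (2.576 + 1.282) · √(32/1447)
  = 3.858 · √0.02211
  = 3.858 · 0.1487
  = 0.5737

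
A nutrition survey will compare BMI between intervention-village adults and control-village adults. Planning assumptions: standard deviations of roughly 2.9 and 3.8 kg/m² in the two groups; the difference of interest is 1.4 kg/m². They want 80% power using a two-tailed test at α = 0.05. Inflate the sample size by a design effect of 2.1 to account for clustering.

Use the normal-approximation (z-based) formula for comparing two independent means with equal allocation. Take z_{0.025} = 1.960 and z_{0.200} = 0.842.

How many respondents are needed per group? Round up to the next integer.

n = (z_{α/2} + z_β)² · (σ₁² + σ₂²) / δ²
  = (1.960 + 0.842)² · (2.9² + 3.8² = 22.85) / 1.4²
  = 7.8512 · 22.85 / 1.96
  = 91.53
Design effect: 2.1 × 91.53 = 192.21.
Round up → n = 193 per group.

n = 193 per group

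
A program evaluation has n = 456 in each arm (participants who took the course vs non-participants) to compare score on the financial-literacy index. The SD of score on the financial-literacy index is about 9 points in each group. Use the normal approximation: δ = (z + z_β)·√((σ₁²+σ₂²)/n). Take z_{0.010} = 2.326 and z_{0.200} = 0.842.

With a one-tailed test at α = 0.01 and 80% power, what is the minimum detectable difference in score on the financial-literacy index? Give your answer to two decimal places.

δ = (z_α + z_β) · √((σ₁²+σ₂²)/n)
  = (2.326 + 0.842) · √(162/456)
  = 3.168 · √0.35526
  = 3.168 · 0.5960
  = 1.8883

Minimum detectable difference ≈ 1.89 points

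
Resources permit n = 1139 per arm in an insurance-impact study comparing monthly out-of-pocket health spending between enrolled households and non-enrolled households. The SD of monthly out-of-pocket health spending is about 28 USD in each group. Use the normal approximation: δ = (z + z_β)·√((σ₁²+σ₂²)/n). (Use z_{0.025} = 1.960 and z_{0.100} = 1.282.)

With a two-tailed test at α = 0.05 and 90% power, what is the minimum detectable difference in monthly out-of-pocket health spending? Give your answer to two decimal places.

δ = (z_{α/2} + z_β) · √((σ₁²+σ₂²)/n)
  = (1.960 + 1.282) · √(1568/1139)
  = 3.242 · √1.3766
  = 3.242 · 1.1733
  = 3.8039

Minimum detectable difference ≈ 3.80 USD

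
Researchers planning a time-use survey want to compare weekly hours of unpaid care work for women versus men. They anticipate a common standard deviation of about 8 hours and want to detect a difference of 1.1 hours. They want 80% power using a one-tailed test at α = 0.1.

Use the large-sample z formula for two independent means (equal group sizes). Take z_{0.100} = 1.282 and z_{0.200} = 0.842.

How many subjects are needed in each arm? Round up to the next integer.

n = (z_α + z_β)² · (σ₁² + σ₂²) / δ²
  = (1.282 + 0.842)² · (2·8² = 128) / 1.1²
  = 4.5114 · 128 / 1.21
  = 477.24
Round up → n = 478 per group.

n = 478 per group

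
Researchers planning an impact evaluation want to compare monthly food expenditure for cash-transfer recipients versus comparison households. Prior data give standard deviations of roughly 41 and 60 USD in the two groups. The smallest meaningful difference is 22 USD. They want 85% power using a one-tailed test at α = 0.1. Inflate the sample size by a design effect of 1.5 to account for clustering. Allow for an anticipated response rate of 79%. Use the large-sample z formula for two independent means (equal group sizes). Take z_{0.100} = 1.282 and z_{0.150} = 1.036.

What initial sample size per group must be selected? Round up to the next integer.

n = 112 per group

n = (z_α + z_β)² · (σ₁² + σ₂²) / δ²
  = (1.282 + 1.036)² · (41² + 60² = 5281) / 22²
  = 5.3731 · 5281 / 484
  = 58.63
Design effect: 1.5 × 58.63 = 87.94.
Adjust for 79% response: 87.94 / 0.79 = 111.32.
Round up → n = 112 per group.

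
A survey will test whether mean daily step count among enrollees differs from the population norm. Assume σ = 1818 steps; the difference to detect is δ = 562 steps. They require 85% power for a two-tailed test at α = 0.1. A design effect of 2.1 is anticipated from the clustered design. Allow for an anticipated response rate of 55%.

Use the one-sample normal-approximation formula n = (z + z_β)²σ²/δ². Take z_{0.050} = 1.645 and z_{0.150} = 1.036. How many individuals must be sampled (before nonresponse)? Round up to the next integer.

n = 288

n = (z_{α/2} + z_β)² · σ² / δ²
  = (1.645 + 1.036)² · 1818² / 562²
  = 7.1878 · 3305124 / 315844
  = 75.22
Design effect: 2.1 × 75.22 = 157.95.
Adjust for 55% response: 157.95 / 0.55 = 287.19.
Round up → n = 288.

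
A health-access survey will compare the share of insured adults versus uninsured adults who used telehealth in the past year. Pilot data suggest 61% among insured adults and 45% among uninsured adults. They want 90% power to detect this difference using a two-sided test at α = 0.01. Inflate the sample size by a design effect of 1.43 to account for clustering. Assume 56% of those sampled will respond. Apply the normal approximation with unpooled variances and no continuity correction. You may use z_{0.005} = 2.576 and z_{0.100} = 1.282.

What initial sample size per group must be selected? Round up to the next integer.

n = (z_{α/2} + z_β)² · [p₁(1−p₁) + p₂(1−p₂)] / (p₁ − p₂)²
  = (2.576 + 1.282)² · (0.61·0.39 + 0.45·0.55) / (0.16)²
  = (3.858)² · (0.2379 + 0.2475) / 0.0256
  = 14.8842 · 0.4854 / 0.0256
  = 282.22
Design effect: 1.43 × 282.22 = 403.57.
Adjust for 56% response: 403.57 / 0.56 = 720.66.
Round up → n = 721 per group.

n = 721 per group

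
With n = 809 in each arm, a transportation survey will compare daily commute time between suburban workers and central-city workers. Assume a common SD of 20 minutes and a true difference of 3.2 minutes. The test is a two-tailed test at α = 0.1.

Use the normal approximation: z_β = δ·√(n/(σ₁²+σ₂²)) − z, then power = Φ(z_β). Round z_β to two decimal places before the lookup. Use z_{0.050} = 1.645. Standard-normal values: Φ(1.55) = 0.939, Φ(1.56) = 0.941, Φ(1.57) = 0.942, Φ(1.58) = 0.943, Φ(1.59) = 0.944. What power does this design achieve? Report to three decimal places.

Power ≈ 0.942

z_β = δ·√(n/(σ₁²+σ₂²)) − z_{α/2}
    = 3.2 · √(809/800) − 1.645
    = 3.2 · 1.00561 − 1.645
    = 3.2179 − 1.645 = 1.5729 → 1.57
Power = Φ(1.57) = 0.942.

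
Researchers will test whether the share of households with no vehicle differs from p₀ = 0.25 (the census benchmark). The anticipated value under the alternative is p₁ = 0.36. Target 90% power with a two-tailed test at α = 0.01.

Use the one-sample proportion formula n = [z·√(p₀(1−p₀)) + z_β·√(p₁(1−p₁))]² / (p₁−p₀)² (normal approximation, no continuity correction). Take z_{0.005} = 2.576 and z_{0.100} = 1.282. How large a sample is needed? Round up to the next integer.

n = [z_{α/2}·√(p₀q₀) + z_β·√(p₁q₁)]² / (p₁ − p₀)²
  = [2.576·√(0.25·0.75) + 1.282·√(0.36·0.64)]² / (0.11)²
  = [2.576·0.4330 + 1.282·0.4800]² / 0.0121
  = [1.7308]² / 0.0121
  = 247.58
Round up → n = 248.

n = 248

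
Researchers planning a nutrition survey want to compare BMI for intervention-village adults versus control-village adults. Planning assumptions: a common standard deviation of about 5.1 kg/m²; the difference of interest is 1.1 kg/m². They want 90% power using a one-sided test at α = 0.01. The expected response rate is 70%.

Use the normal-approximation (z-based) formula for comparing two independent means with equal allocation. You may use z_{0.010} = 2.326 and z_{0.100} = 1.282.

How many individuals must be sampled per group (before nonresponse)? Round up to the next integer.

n = 800 per group

n = (z_α + z_β)² · (σ₁² + σ₂²) / δ²
  = (2.326 + 1.282)² · (2·5.1² = 52.02) / 1.1²
  = 13.0177 · 52.02 / 1.21
  = 559.65
Adjust for 70% response: 559.65 / 0.70 = 799.50.
Round up → n = 800 per group.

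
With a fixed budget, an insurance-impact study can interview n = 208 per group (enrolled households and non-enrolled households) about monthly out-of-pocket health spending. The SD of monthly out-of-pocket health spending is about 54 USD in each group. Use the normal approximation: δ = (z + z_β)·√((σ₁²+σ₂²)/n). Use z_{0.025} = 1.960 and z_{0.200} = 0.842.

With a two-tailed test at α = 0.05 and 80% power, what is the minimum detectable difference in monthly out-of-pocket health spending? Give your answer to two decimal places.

δ = (z_{α/2} + z_β) · √((σ₁²+σ₂²)/n)
  = (1.960 + 0.842) · √(5832/208)
  = 2.802 · √28.0385
  = 2.802 · 5.2951
  = 14.8370

Minimum detectable difference ≈ 14.84 USD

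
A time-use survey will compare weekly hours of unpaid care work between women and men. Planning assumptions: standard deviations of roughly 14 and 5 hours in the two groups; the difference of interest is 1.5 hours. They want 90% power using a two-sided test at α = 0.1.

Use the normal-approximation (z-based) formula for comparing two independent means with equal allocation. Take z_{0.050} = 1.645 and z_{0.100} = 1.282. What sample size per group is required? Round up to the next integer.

n = 842 per group

n = (z_{α/2} + z_β)² · (σ₁² + σ₂²) / δ²
  = (1.645 + 1.282)² · (14² + 5² = 221) / 1.5²
  = 8.5673 · 221 / 2.25
  = 841.50
Round up → n = 842 per group.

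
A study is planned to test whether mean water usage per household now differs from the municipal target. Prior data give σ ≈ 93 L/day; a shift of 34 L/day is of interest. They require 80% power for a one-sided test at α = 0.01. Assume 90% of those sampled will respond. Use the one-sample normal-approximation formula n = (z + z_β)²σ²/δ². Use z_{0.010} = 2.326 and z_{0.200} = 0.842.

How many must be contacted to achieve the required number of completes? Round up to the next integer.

n = (z_α + z_β)² · σ² / δ²
  = (2.326 + 0.842)² · 93² / 34²
  = 10.0362 · 8649 / 1156
  = 75.09
Adjust for 90% response: 75.09 / 0.90 = 83.43.
Round up → n = 84.

n = 84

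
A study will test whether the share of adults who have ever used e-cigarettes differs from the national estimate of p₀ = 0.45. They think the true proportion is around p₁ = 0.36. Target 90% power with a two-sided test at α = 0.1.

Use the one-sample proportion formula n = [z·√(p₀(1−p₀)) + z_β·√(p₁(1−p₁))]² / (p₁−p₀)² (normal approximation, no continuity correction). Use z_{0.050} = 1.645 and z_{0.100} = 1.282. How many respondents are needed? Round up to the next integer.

n = 254

n = [z_{α/2}·√(p₀q₀) + z_β·√(p₁q₁)]² / (p₁ − p₀)²
  = [1.645·√(0.45·0.55) + 1.282·√(0.36·0.64)]² / (-0.09)²
  = [1.645·0.4975 + 1.282·0.4800]² / 0.0081
  = [1.4337]² / 0.0081
  = 253.78
Round up → n = 254.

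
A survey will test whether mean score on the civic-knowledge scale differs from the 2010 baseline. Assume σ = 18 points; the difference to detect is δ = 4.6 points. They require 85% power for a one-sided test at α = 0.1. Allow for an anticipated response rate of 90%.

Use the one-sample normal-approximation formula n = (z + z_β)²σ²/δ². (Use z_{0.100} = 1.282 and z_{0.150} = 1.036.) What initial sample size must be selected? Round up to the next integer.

n = (z_α + z_β)² · σ² / δ²
  = (1.282 + 1.036)² · 18² / 4.6²
  = 5.3731 · 324 / 21.16
  = 82.27
Adjust for 90% response: 82.27 / 0.90 = 91.41.
Round up → n = 92.

n = 92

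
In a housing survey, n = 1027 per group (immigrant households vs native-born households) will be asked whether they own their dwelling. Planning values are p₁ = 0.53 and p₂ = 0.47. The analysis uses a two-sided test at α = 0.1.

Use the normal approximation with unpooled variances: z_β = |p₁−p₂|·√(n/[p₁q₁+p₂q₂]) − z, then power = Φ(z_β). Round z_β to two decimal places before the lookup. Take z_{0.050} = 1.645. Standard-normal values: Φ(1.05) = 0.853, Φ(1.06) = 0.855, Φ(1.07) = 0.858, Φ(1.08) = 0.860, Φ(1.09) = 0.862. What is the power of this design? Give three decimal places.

Power ≈ 0.860

z_β = |p₁−p₂|·√(n/[p₁q₁+p₂q₂]) − z_{α/2}
    = 0.06 · √(1027/0.4982) − 1.645
    = 0.06 · 45.4029 − 1.645
    = 2.7242 − 1.645 = 1.0792 → 1.08
Power = Φ(1.08) = 0.860.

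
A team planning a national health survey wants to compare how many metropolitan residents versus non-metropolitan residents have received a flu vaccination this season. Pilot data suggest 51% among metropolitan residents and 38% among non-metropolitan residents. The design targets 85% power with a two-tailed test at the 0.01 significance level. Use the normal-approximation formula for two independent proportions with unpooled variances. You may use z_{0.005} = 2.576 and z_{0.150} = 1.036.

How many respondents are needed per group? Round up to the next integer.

n = 375 per group

n = (z_{α/2} + z_β)² · [p₁(1−p₁) + p₂(1−p₂)] / (p₁ − p₂)²
  = (2.576 + 1.036)² · (0.51·0.49 + 0.38·0.62) / (0.13)²
  = (3.612)² · (0.2499 + 0.2356) / 0.0169
  = 13.0465 · 0.4855 / 0.0169
  = 374.80
Round up → n = 375 per group.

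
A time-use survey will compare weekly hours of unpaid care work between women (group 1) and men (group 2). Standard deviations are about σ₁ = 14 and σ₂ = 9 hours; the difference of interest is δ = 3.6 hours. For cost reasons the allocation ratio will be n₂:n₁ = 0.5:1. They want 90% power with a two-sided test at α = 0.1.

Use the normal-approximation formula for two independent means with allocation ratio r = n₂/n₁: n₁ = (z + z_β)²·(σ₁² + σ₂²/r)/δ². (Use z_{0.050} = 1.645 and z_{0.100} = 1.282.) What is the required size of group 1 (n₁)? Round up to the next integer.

n₁ = (z_{α/2} + z_β)² · (σ₁² + σ₂²/r) / δ²
   = (1.645 + 1.282)² · (14² + 9²/0.5) / 3.6²
   = 8.5673 · (196 + 162) / 12.96
   = 8.5673 · 358 / 12.96
   = 236.66
Round up → n₁ = 237; n₂ = r·n₁ = 0.5 × 237 = 119.

n₁ = 237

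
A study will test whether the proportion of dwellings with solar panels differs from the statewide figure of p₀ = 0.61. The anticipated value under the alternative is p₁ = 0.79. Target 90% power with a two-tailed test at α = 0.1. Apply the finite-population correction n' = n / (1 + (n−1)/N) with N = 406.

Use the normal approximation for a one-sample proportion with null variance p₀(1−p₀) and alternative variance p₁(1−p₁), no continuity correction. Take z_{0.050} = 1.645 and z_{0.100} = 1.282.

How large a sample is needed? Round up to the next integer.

n = [z_{α/2}·√(p₀q₀) + z_β·√(p₁q₁)]² / (p₁ − p₀)²
  = [1.645·√(0.61·0.39) + 1.282·√(0.79·0.21)]² / (0.18)²
  = [1.645·0.4877 + 1.282·0.4073]² / 0.0324
  = [1.3245]² / 0.0324
  = 54.15
Finite-population correction (N = 406): 54.15 / (1 + (54.15 − 1)/406) = 47.88.
Round up → n = 48.

n = 48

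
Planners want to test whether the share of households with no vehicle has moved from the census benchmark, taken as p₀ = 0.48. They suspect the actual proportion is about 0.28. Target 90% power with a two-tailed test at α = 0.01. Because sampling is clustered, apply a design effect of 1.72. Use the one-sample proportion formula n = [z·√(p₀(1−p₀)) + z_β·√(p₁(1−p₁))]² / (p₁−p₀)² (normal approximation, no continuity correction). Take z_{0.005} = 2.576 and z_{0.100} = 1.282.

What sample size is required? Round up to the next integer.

n = [z_{α/2}·√(p₀q₀) + z_β·√(p₁q₁)]² / (p₁ − p₀)²
  = [2.576·√(0.48·0.52) + 1.282·√(0.28·0.72)]² / (-0.20)²
  = [2.576·0.4996 + 1.282·0.4490]² / 0.0400
  = [1.8626]² / 0.0400
  = 86.73
Design effect: 1.72 × 86.73 = 149.18.
Round up → n = 150.

n = 150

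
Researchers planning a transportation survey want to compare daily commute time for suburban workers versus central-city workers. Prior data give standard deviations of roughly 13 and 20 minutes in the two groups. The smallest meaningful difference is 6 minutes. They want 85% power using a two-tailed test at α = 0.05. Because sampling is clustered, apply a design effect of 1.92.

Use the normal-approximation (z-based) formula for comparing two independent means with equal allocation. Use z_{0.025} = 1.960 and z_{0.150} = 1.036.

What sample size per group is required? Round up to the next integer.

n = (z_{α/2} + z_β)² · (σ₁² + σ₂²) / δ²
  = (1.960 + 1.036)² · (13² + 20² = 569) / 6²
  = 8.9760 · 569 / 36
  = 141.87
Design effect: 1.92 × 141.87 = 272.39.
Round up → n = 273 per group.

n = 273 per group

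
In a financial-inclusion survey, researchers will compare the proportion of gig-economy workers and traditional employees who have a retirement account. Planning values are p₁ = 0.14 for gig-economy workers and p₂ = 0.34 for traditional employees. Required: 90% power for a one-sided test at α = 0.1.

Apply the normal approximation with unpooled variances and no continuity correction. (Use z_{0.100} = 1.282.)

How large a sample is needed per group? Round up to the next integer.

n = (z_α + z_β)² · [p₁(1−p₁) + p₂(1−p₂)] / (p₁ − p₂)²
  = (1.282 + 1.282)² · (0.14·0.86 + 0.34·0.66) / (-0.20)²
  = (2.564)² · (0.1204 + 0.2244) / 0.0400
  = 6.5741 · 0.3448 / 0.0400
  = 56.67
Round up → n = 57 per group.

n = 57 per group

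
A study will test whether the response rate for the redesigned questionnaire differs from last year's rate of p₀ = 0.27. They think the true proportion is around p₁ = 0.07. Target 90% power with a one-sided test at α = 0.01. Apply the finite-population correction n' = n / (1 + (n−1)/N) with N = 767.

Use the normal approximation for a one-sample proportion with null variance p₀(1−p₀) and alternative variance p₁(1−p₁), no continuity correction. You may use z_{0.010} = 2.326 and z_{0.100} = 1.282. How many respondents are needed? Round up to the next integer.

n = 44

n = [z_α·√(p₀q₀) + z_β·√(p₁q₁)]² / (p₁ − p₀)²
  = [2.326·√(0.27·0.73) + 1.282·√(0.07·0.93)]² / (-0.20)²
  = [2.326·0.4440 + 1.282·0.2551]² / 0.0400
  = [1.3597]² / 0.0400
  = 46.22
Finite-population correction (N = 767): 46.22 / (1 + (46.22 − 1)/767) = 43.65.
Round up → n = 44.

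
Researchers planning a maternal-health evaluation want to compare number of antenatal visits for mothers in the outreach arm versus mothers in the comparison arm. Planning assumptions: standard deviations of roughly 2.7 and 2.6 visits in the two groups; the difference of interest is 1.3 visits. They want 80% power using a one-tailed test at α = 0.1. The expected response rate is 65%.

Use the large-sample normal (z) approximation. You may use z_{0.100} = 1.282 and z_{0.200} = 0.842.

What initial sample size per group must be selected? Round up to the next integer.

n = (z_α + z_β)² · (σ₁² + σ₂²) / δ²
  = (1.282 + 0.842)² · (2.7² + 2.6² = 14.05) / 1.3²
  = 4.5114 · 14.05 / 1.69
  = 37.51
Adjust for 65% response: 37.51 / 0.65 = 57.70.
Round up → n = 58 per group.

n = 58 per group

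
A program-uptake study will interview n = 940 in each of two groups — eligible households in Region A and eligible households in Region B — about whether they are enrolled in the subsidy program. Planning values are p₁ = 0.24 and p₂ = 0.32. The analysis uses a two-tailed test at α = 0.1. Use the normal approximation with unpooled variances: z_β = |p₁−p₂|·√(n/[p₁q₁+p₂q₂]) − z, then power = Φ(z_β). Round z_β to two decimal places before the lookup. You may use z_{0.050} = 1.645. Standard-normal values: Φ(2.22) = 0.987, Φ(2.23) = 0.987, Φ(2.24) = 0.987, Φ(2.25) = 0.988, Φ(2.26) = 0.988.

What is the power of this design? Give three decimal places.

z_β = |p₁−p₂|·√(n/[p₁q₁+p₂q₂]) − z_{α/2}
    = 0.08 · √(940/0.4000) − 1.645
    = 0.08 · 48.4768 − 1.645
    = 3.8781 − 1.645 = 2.2331 → 2.23
Power = Φ(2.23) = 0.987.

Power ≈ 0.987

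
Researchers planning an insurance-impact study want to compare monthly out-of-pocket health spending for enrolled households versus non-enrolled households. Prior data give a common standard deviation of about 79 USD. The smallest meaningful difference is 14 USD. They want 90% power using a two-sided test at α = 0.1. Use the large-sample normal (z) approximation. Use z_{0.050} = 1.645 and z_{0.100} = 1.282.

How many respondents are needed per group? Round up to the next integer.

n = (z_{α/2} + z_β)² · (σ₁² + σ₂²) / δ²
  = (1.645 + 1.282)² · (2·79² = 12482) / 14²
  = 8.5673 · 12482 / 196
  = 545.60
Round up → n = 546 per group.

n = 546 per group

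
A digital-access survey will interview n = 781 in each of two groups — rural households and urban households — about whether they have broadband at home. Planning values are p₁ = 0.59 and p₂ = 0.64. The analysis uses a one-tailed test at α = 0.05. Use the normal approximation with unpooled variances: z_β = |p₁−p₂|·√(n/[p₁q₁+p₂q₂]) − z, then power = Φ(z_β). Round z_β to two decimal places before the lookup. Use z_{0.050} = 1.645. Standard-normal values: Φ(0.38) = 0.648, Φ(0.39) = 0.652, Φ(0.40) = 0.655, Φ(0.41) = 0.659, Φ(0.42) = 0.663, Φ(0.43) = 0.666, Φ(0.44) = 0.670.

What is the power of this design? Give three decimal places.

Power ≈ 0.652

z_β = |p₁−p₂|·√(n/[p₁q₁+p₂q₂]) − z_α
    = 0.05 · √(781/0.4723) − 1.645
    = 0.05 · 40.6646 − 1.645
    = 2.0332 − 1.645 = 0.3882 → 0.39
Power = Φ(0.39) = 0.652.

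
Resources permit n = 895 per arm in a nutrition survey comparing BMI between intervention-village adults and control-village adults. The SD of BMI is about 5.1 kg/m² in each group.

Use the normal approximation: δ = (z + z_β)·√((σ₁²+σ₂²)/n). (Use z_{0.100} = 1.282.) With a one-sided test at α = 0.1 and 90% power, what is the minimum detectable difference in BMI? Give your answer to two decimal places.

Minimum detectable difference ≈ 0.62 kg/m²

δ = (z_α + z_β) · √((σ₁²+σ₂²)/n)
  = (1.282 + 1.282) · √(52.02/895)
  = 2.564 · √0.05812
  = 2.564 · 0.2411
  = 0.6181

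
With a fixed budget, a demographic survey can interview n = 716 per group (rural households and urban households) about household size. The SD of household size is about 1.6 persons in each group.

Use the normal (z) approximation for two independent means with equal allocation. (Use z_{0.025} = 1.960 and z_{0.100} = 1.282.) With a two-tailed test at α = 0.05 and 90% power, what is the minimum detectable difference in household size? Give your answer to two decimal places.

Minimum detectable difference ≈ 0.27 persons

δ = (z_{α/2} + z_β) · √((σ₁²+σ₂²)/n)
  = (1.960 + 1.282) · √(5.12/716)
  = 3.242 · √0.00715
  = 3.242 · 0.0846
  = 0.2742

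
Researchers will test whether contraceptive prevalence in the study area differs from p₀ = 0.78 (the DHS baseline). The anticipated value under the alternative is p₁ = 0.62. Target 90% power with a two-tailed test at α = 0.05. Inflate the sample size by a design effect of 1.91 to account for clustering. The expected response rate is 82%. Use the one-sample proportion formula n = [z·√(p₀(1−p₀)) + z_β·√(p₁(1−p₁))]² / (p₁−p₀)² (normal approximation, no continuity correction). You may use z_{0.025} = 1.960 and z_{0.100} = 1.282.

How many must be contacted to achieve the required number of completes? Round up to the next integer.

n = [z_{α/2}·√(p₀q₀) + z_β·√(p₁q₁)]² / (p₁ − p₀)²
  = [1.960·√(0.78·0.22) + 1.282·√(0.62·0.38)]² / (-0.16)²
  = [1.960·0.4142 + 1.282·0.4854]² / 0.0256
  = [1.4342]² / 0.0256
  = 80.35
Design effect: 1.91 × 80.35 = 153.46.
Adjust for 82% response: 153.46 / 0.82 = 187.15.
Round up → n = 188.

n = 188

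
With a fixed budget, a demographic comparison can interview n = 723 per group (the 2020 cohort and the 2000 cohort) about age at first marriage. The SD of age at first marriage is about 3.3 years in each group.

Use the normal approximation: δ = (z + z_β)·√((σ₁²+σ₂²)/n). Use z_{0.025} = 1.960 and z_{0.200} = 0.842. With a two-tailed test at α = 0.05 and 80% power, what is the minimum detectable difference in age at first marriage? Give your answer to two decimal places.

δ = (z_{α/2} + z_β) · √((σ₁²+σ₂²)/n)
  = (1.960 + 0.842) · √(21.78/723)
  = 2.802 · √0.03012
  = 2.802 · 0.1736
  = 0.4863

Minimum detectable difference ≈ 0.49 years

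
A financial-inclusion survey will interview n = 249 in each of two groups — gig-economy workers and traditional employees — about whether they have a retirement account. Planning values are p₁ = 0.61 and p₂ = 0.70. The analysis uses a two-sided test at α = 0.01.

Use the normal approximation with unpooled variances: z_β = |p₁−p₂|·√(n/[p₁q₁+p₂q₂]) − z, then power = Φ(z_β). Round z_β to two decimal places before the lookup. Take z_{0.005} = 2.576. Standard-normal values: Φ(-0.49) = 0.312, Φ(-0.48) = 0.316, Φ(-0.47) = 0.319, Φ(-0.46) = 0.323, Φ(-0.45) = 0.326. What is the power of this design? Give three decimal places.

z_β = |p₁−p₂|·√(n/[p₁q₁+p₂q₂]) − z_{α/2}
    = 0.09 · √(249/0.4479) − 2.576
    = 0.09 · 23.5781 − 2.576
    = 2.1220 − 2.576 = -0.4540 → -0.45
Power = Φ(-0.45) = 0.326.

Power ≈ 0.326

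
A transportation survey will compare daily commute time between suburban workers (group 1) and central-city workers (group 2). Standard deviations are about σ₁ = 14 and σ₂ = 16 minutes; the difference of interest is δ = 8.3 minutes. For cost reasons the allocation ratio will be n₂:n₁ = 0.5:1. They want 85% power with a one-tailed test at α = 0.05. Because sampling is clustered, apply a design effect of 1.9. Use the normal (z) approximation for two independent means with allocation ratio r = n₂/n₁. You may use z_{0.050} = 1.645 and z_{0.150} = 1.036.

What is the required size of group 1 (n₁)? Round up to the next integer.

n₁ = 141

n₁ = (z_α + z_β)² · (σ₁² + σ₂²/r) / δ²
   = (1.645 + 1.036)² · (14² + 16²/0.5) / 8.3²
   = 7.1878 · (196 + 512) / 68.89
   = 7.1878 · 708 / 68.89
   = 73.87
Design effect: 1.9 × 73.87 = 140.35.
Round up → n₁ = 141; n₂ = r·n₁ = 0.5 × 141 = 71.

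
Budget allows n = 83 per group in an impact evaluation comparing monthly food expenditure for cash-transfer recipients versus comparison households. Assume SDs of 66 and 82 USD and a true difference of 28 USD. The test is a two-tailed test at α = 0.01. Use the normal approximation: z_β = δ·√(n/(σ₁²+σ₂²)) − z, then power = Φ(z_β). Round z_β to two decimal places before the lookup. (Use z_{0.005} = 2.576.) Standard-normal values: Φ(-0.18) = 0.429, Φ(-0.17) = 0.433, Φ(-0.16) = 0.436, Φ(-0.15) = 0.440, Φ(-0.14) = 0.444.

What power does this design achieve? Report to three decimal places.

Power ≈ 0.440

z_β = δ·√(n/(σ₁²+σ₂²)) − z_{α/2}
    = 28 · √(83/11080) − 2.576
    = 28 · 0.08655 − 2.576
    = 2.4234 − 2.576 = -0.1526 → -0.15
Power = Φ(-0.15) = 0.440.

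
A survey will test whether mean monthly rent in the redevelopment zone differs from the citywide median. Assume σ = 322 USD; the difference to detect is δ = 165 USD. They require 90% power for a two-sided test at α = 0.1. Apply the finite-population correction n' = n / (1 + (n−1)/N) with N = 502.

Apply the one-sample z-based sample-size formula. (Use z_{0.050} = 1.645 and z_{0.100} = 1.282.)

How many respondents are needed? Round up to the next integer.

n = 31

n = (z_{α/2} + z_β)² · σ² / δ²
  = (1.645 + 1.282)² · 322² / 165²
  = 8.5673 · 103684 / 27225
  = 32.63
Finite-population correction (N = 502): 32.63 / (1 + (32.63 − 1)/502) = 30.69.
Round up → n = 31.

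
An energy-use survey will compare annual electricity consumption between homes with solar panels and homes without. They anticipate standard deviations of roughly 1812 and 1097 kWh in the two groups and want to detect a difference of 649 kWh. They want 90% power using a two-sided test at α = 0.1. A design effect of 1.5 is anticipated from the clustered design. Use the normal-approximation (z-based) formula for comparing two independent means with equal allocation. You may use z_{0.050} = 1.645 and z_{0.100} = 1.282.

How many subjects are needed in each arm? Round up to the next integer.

n = 137 per group

n = (z_{α/2} + z_β)² · (σ₁² + σ₂²) / δ²
  = (1.645 + 1.282)² · (1812² + 1097² = 4486753) / 649²
  = 8.5673 · 4486753 / 421201
  = 91.26
Design effect: 1.5 × 91.26 = 136.89.
Round up → n = 137 per group.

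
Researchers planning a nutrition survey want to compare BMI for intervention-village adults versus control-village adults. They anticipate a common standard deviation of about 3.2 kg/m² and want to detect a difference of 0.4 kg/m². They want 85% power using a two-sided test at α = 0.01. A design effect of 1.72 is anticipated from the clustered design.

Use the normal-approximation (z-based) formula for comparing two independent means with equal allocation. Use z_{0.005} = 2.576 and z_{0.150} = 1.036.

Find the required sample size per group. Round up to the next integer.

n = 2873 per group

n = (z_{α/2} + z_β)² · (σ₁² + σ₂²) / δ²
  = (2.576 + 1.036)² · (2·3.2² = 20.48) / 0.4²
  = 13.0465 · 20.48 / 0.16
  = 1669.96
Design effect: 1.72 × 1669.96 = 2872.33.
Round up → n = 2873 per group.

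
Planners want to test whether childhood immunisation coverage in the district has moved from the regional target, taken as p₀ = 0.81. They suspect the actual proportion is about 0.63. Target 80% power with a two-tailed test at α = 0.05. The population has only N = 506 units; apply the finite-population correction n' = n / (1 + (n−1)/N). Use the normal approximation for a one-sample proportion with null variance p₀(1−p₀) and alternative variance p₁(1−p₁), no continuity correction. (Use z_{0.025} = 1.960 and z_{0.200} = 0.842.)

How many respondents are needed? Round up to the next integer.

n = [z_{α/2}·√(p₀q₀) + z_β·√(p₁q₁)]² / (p₁ − p₀)²
  = [1.960·√(0.81·0.19) + 0.842·√(0.63·0.37)]² / (-0.18)²
  = [1.960·0.3923 + 0.842·0.4828]² / 0.0324
  = [1.1754]² / 0.0324
  = 42.64
Finite-population correction (N = 506): 42.64 / (1 + (42.64 − 1)/506) = 39.40.
Round up → n = 40.

n = 40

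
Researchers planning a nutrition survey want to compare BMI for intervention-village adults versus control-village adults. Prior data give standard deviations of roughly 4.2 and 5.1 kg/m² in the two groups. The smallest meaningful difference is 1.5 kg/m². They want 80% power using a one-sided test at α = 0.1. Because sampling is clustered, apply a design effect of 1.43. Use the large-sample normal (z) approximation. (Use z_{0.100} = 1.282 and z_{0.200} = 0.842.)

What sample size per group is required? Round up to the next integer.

n = 126 per group

n = (z_α + z_β)² · (σ₁² + σ₂²) / δ²
  = (1.282 + 0.842)² · (4.2² + 5.1² = 43.65) / 1.5²
  = 4.5114 · 43.65 / 2.25
  = 87.52
Design effect: 1.43 × 87.52 = 125.15.
Round up → n = 126 per group.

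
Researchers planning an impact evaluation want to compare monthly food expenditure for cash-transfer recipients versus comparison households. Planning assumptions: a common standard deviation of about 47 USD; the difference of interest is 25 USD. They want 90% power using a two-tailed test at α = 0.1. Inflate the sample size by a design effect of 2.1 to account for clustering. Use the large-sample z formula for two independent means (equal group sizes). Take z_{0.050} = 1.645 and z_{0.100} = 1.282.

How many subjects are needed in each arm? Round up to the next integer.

n = 128 per group

n = (z_{α/2} + z_β)² · (σ₁² + σ₂²) / δ²
  = (1.645 + 1.282)² · (2·47² = 4418) / 25²
  = 8.5673 · 4418 / 625
  = 60.56
Design effect: 2.1 × 60.56 = 127.18.
Round up → n = 128 per group.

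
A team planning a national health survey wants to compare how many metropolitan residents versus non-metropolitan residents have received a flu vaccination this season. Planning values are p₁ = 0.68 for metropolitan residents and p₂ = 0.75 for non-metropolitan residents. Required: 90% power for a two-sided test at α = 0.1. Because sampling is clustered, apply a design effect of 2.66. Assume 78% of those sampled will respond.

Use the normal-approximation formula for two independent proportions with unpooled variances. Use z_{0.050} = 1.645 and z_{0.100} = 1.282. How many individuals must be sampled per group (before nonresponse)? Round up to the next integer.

n = (z_{α/2} + z_β)² · [p₁(1−p₁) + p₂(1−p₂)] / (p₁ − p₂)²
  = (1.645 + 1.282)² · (0.68·0.32 + 0.75·0.25) / (-0.07)²
  = (2.927)² · (0.2176 + 0.1875) / 0.0049
  = 8.5673 · 0.4051 / 0.0049
  = 708.29
Design effect: 2.66 × 708.29 = 1884.05.
Adjust for 78% response: 1884.05 / 0.78 = 2415.45.
Round up → n = 2416 per group.

n = 2416 per group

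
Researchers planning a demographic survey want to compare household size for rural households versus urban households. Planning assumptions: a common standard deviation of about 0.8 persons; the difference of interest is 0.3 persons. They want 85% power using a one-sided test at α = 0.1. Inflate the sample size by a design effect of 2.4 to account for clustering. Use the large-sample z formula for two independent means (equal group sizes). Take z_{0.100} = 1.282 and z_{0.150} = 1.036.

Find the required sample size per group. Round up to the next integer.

n = (z_α + z_β)² · (σ₁² + σ₂²) / δ²
  = (1.282 + 1.036)² · (2·0.8² = 1.28) / 0.3²
  = 5.3731 · 1.28 / 0.09
  = 76.42
Design effect: 2.4 × 76.42 = 183.40.
Round up → n = 184 per group.

n = 184 per group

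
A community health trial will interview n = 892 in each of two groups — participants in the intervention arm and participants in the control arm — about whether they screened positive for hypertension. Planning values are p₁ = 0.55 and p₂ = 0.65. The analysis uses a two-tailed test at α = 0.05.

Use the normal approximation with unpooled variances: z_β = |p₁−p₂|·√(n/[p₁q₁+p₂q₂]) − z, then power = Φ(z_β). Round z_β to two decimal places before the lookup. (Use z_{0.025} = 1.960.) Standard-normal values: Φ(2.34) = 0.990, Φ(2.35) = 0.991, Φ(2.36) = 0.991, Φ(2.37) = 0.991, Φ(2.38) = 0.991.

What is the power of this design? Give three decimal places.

Power ≈ 0.991

z_β = |p₁−p₂|·√(n/[p₁q₁+p₂q₂]) − z_{α/2}
    = 0.10 · √(892/0.4750) − 1.960
    = 0.10 · 43.3347 − 1.960
    = 4.3335 − 1.960 = 2.3735 → 2.37
Power = Φ(2.37) = 0.991.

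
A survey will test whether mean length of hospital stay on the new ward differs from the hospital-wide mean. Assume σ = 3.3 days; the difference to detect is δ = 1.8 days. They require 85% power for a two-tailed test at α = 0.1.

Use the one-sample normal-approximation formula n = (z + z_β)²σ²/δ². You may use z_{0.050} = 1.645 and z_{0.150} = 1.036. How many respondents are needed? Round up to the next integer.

n = 25

n = (z_{α/2} + z_β)² · σ² / δ²
  = (1.645 + 1.036)² · 3.3² / 1.8²
  = 7.1878 · 10.89 / 3.24
  = 24.16
Round up → n = 25.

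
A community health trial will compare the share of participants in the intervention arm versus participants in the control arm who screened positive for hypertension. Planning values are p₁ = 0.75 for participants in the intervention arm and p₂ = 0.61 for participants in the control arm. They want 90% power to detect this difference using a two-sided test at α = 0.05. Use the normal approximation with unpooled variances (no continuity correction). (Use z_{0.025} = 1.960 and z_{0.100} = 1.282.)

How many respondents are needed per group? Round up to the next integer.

n = 229 per group

n = (z_{α/2} + z_β)² · [p₁(1−p₁) + p₂(1−p₂)] / (p₁ − p₂)²
  = (1.960 + 1.282)² · (0.75·0.25 + 0.61·0.39) / (0.14)²
  = (3.242)² · (0.1875 + 0.2379) / 0.0196
  = 10.5106 · 0.4254 / 0.0196
  = 228.12
Round up → n = 229 per group.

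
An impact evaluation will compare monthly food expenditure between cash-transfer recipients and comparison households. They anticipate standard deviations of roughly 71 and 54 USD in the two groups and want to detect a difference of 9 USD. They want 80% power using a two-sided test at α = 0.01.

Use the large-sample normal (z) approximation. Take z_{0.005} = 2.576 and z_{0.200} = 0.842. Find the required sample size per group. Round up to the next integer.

n = 1148 per group

n = (z_{α/2} + z_β)² · (σ₁² + σ₂²) / δ²
  = (2.576 + 0.842)² · (71² + 54² = 7957) / 9²
  = 11.6827 · 7957 / 81
  = 1147.65
Round up → n = 1148 per group.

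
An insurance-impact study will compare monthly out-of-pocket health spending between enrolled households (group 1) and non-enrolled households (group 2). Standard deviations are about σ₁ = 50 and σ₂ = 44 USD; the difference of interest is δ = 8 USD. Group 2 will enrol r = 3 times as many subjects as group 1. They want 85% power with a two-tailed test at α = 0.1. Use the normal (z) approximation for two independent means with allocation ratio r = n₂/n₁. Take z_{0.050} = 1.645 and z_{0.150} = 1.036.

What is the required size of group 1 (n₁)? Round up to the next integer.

n₁ = 354

n₁ = (z_{α/2} + z_β)² · (σ₁² + σ₂²/r) / δ²
   = (1.645 + 1.036)² · (50² + 44²/3) / 8²
   = 7.1878 · (2500 + 645.3333) / 64
   = 7.1878 · 3145.3 / 64
   = 353.25
Round up → n₁ = 354; n₂ = r·n₁ = 3 × 354 = 1062.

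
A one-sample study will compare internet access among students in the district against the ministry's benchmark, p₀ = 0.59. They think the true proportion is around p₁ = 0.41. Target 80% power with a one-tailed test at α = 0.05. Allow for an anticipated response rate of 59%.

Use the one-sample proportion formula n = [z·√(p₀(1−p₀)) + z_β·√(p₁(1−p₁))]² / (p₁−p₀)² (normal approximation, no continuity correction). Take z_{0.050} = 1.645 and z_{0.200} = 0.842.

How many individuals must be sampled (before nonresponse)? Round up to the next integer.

n = [z_α·√(p₀q₀) + z_β·√(p₁q₁)]² / (p₁ − p₀)²
  = [1.645·√(0.59·0.41) + 0.842·√(0.41·0.59)]² / (-0.18)²
  = [1.645·0.4918 + 0.842·0.4918]² / 0.0324
  = [1.2232]² / 0.0324
  = 46.18
Adjust for 59% response: 46.18 / 0.59 = 78.27.
Round up → n = 79.

n = 79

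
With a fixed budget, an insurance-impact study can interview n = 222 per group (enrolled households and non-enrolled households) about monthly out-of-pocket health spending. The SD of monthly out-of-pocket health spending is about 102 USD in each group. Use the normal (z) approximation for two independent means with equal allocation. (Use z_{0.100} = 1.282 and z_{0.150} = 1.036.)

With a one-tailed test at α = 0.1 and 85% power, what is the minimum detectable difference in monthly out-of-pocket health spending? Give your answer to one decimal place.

δ = (z_α + z_β) · √((σ₁²+σ₂²)/n)
  = (1.282 + 1.036) · √(20808/222)
  = 2.318 · √93.7297
  = 2.318 · 9.6814
  = 22.4415

Minimum detectable difference ≈ 22.4 USD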